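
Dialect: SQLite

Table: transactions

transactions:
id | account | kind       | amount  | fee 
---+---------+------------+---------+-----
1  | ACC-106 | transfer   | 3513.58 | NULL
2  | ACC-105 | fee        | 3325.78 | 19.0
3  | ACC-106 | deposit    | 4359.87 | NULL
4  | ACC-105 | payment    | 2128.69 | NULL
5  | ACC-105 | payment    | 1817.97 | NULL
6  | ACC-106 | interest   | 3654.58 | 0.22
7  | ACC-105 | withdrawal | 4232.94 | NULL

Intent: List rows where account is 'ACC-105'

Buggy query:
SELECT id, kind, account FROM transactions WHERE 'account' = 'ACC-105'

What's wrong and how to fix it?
Bug: Single quotes denote string literals in SQL; the column name is being compared as a constant string

Fix: Reference the column as account without single quotes

Corrected query:
SELECT id, kind, account FROM transactions WHERE account = 'ACC-105'

Result:
id | kind       | account
---+------------+--------
2  | fee        | ACC-105
4  | payment    | ACC-105
5  | payment    | ACC-105
7  | withdrawal | ACC-105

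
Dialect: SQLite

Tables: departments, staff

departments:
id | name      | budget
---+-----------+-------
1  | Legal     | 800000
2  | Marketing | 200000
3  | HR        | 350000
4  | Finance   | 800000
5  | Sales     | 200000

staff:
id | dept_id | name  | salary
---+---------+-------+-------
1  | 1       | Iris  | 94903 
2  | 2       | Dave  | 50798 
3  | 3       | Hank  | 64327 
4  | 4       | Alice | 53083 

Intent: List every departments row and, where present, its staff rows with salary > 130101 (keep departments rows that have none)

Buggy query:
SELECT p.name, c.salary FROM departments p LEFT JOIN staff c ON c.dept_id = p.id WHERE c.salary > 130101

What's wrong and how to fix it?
Bug: Filtering c.salary in WHERE discards the NULL rows produced by LEFT JOIN, turning it into an inner join

Fix: Move the right-table condition into the ON clause so unmatched parents are kept

Corrected query:
SELECT p.name, c.salary FROM departments p LEFT JOIN staff c ON c.dept_id = p.id AND c.salary > 130101

Result:
name      | salary
----------+-------
Legal     | NULL  
Marketing | NULL  
HR        | NULL  
Finance   | NULL  
Sales     | NULL  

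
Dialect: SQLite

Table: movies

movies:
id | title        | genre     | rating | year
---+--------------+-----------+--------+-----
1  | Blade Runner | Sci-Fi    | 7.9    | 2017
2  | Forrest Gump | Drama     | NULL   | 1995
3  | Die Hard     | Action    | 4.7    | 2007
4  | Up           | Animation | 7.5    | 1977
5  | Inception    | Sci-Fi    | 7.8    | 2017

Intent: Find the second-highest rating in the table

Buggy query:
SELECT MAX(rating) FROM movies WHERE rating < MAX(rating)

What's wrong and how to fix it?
Bug: MAX(rating) on the right of the comparison is an aggregate-in-WHERE error

Fix: Compute the overall MAX in a subquery, then take MAX of rows below it

Corrected query:
SELECT MAX(rating) FROM movies WHERE rating < (SELECT MAX(rating) FROM movies)

Result:
MAX(rating)
-----------
7.8        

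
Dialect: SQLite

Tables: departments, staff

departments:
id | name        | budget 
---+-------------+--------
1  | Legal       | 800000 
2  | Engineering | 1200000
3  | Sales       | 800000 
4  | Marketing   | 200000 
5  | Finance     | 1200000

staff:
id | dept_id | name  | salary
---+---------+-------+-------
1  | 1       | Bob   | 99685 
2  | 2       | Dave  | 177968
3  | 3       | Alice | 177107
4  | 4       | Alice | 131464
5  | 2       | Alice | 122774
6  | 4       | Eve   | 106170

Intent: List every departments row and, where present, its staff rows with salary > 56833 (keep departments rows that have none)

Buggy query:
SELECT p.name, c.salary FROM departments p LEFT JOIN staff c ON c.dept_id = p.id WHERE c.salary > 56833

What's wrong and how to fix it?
Bug: Filtering c.salary in WHERE discards the NULL rows produced by LEFT JOIN, turning it into an inner join

Fix: Move the right-table condition into the ON clause so unmatched parents are kept

Corrected query:
SELECT p.name, c.salary FROM departments p LEFT JOIN staff c ON c.dept_id = p.id AND c.salary > 56833

Result:
name        | salary
------------+-------
Legal       | 99685 
Engineering | 122774
Engineering | 177968
Sales       | 177107
Marketing   | 106170
Marketing   | 131464
Finance     | NULL  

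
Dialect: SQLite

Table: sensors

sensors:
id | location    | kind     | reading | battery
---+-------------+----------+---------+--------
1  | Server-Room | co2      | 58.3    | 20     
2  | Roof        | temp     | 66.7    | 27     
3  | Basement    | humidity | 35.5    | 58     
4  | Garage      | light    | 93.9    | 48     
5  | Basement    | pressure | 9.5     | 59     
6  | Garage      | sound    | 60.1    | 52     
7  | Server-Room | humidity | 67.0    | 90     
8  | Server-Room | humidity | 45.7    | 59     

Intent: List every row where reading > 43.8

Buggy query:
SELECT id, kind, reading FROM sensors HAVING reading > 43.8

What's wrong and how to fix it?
Bug: HAVING filters the output of aggregation, but this query has no GROUP BY and no aggregate functions, so SQLite rejects it (HAVING clause on a non-aggregate query); the condition here is per row

Fix: Replace HAVING with WHERE since the condition applies to individual rows

Corrected query:
SELECT id, kind, reading FROM sensors WHERE reading > 43.8

Result:
id | kind     | reading
---+----------+--------
1  | co2      | 58.3   
2  | temp     | 66.7   
4  | light    | 93.9   
6  | sound    | 60.1   
7  | humidity | 67     
8  | humidity | 45.7   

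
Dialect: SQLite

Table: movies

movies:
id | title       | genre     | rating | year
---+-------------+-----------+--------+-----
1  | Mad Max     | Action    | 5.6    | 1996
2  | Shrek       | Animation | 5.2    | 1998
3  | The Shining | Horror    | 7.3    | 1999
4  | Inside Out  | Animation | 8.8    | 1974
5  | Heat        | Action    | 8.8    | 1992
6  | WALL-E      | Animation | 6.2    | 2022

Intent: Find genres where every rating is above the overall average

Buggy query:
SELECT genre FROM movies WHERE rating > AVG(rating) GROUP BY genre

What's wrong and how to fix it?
Bug: WHERE evaluates per row before aggregation, so AVG() is unavailable

Fix: Compute the overall average in a scalar subquery and compare each group's MIN against it in HAVING

Corrected query:
SELECT genre FROM movies GROUP BY genre HAVING MIN(rating) > (SELECT AVG(rating) FROM movies)

Result:
genre 
------
Horror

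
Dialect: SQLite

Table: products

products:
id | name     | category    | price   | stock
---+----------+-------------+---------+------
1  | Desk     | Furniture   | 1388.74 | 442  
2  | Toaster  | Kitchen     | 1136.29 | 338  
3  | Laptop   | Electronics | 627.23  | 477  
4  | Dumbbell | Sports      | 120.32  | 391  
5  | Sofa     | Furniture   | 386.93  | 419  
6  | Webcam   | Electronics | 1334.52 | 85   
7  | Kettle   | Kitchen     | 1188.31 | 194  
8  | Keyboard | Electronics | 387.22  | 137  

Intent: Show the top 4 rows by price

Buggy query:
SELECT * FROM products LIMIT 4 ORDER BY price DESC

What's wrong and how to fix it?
Bug: ORDER BY cannot follow LIMIT; LIMIT is the final clause

Fix: Sort with ORDER BY, then apply LIMIT

Corrected query:
SELECT * FROM products ORDER BY price DESC LIMIT 4

Result:
id | name    | category    | price   | stock
---+---------+-------------+---------+------
1  | Desk    | Furniture   | 1388.74 | 442  
6  | Webcam  | Electronics | 1334.52 | 85   
7  | Kettle  | Kitchen     | 1188.31 | 194  
2  | Toaster | Kitchen     | 1136.29 | 338  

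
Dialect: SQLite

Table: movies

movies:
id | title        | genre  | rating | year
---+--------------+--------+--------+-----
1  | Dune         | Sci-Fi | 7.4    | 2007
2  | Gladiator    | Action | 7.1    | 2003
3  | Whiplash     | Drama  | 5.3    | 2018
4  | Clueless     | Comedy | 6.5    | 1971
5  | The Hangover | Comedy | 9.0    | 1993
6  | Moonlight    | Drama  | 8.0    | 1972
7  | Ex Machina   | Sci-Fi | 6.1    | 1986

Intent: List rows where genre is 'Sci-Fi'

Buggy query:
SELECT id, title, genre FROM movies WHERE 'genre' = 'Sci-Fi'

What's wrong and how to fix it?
Bug: 'genre' in single quotes is a string literal, not the column; the comparison is literal-vs-literal and never true

Fix: Remove the quotes around the column name (or use double quotes for an identifier)

Corrected query:
SELECT id, title, genre FROM movies WHERE genre = 'Sci-Fi'

Result:
id | title      | genre 
---+------------+-------
1  | Dune       | Sci-Fi
7  | Ex Machina | Sci-Fi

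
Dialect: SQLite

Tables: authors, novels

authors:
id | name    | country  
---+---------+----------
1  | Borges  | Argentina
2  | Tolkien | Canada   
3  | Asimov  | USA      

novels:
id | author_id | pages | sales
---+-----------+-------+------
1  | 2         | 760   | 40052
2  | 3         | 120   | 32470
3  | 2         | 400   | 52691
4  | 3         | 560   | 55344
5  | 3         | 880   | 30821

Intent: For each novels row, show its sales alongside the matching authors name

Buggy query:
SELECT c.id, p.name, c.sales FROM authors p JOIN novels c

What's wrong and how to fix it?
Bug: Missing join condition: each novels row is matched to all authors rows instead of just its own

Fix: Specify the join condition linking the foreign key to the parent id

Corrected query:
SELECT c.id, p.name, c.sales FROM authors p JOIN novels c ON c.author_id = p.id

Result:
id | name    | sales
---+---------+------
1  | Tolkien | 40052
2  | Asimov  | 32470
3  | Tolkien | 52691
4  | Asimov  | 55344
5  | Asimov  | 30821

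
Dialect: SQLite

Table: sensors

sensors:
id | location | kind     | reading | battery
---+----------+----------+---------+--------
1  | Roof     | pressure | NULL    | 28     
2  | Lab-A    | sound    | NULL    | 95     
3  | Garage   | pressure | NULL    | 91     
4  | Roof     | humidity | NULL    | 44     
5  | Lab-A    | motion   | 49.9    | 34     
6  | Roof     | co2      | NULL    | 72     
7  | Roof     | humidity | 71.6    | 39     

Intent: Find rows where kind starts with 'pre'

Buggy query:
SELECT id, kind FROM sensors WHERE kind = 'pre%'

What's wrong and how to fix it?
Bug: Wildcards only work with LIKE; '=' treats '%' as a literal character

Fix: Replace '=' with LIKE so 'pre%' is treated as a pattern

Corrected query:
SELECT id, kind FROM sensors WHERE kind LIKE 'pre%'

Result:
id | kind    
---+---------
1  | pressure
3  | pressure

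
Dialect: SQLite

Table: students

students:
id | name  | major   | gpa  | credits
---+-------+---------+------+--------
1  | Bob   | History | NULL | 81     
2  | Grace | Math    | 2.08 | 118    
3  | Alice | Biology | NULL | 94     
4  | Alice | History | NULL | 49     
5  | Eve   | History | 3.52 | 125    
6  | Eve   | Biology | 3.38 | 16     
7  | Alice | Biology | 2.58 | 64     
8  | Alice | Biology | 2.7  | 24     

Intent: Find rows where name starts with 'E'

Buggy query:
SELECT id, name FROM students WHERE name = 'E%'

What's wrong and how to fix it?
Bug: Wildcards only work with LIKE; '=' treats '%' as a literal character

Fix: Use LIKE for wildcard pattern matching

Corrected query:
SELECT id, name FROM students WHERE name LIKE 'E%'

Result:
id | name
---+-----
5  | Eve 
6  | Eve 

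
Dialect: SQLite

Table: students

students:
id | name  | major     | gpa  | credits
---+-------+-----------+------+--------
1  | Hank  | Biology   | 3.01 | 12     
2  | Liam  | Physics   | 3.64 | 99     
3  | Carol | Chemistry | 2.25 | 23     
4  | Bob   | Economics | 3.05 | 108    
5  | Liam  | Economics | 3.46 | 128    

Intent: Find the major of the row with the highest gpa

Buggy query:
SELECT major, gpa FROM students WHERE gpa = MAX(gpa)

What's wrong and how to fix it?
Bug: WHERE is evaluated per row; an aggregate over the whole table isn't defined there

Fix: Wrap MAX in a scalar subquery so WHERE compares against a single value

Corrected query:
SELECT major, gpa FROM students WHERE gpa = (SELECT MAX(gpa) FROM students)

Result:
major   | gpa 
--------+-----
Physics | 3.64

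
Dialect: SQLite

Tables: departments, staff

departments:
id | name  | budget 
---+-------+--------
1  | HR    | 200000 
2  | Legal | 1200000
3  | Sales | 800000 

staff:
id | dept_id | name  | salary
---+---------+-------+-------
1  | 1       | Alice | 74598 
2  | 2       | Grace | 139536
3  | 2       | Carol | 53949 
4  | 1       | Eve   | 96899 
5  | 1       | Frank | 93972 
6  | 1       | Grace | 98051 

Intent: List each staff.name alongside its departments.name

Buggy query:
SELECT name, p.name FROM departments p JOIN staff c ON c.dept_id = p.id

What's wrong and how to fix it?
Bug: 'name' exists in both joined tables, so the database can't tell which one is meant

Fix: Prefix ambiguous columns with the table alias

Corrected query:
SELECT c.name, p.name FROM departments p JOIN staff c ON c.dept_id = p.id

Result:
name  | name 
------+------
Alice | HR   
Grace | Legal
Carol | Legal
Eve   | HR   
Frank | HR   
Grace | HR   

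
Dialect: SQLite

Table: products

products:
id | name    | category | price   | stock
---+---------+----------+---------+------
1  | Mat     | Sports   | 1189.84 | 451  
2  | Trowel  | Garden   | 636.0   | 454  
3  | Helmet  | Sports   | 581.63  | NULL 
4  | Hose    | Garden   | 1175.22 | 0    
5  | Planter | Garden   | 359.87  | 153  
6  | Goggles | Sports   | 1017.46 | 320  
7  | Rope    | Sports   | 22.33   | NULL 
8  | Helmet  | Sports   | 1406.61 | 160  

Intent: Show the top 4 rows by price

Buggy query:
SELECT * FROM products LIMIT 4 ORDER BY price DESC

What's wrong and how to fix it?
Bug: LIMIT must come after ORDER BY

Fix: Swap the clauses: ORDER BY first, then LIMIT

Corrected query:
SELECT * FROM products ORDER BY price DESC LIMIT 4

Result:
id | name    | category | price   | stock
---+---------+----------+---------+------
8  | Helmet  | Sports   | 1406.61 | 160  
1  | Mat     | Sports   | 1189.84 | 451  
4  | Hose    | Garden   | 1175.22 | 0    
6  | Goggles | Sports   | 1017.46 | 320  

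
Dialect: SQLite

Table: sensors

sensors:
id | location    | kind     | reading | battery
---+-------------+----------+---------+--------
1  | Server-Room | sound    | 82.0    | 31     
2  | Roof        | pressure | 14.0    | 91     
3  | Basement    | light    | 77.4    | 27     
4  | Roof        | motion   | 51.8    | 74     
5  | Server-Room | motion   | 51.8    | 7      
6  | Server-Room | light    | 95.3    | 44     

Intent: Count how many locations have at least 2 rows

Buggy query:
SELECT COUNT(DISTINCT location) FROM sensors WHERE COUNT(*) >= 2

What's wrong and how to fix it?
Bug: COUNT(*) cannot appear in WHERE; the per-group count doesn't exist yet

Fix: Use a subquery that GROUPs and filters with HAVING, then count its rows

Corrected query:
SELECT COUNT(*) FROM (SELECT location FROM sensors GROUP BY location HAVING COUNT(*) >= 2)

Result:
COUNT(*)
--------
2       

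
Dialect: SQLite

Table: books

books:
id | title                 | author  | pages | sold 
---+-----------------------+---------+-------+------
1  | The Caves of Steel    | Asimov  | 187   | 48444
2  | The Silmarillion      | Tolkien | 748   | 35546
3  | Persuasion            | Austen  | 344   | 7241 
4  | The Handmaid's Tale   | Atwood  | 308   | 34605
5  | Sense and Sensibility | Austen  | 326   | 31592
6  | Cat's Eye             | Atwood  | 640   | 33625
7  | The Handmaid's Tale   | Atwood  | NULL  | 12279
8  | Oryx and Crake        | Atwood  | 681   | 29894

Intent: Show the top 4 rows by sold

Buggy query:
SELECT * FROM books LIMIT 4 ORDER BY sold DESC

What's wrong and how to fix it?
Bug: LIMIT must come after ORDER BY

Fix: Swap the clauses: ORDER BY first, then LIMIT

Corrected query:
SELECT * FROM books ORDER BY sold DESC LIMIT 4

Result:
id | title               | author  | pages | sold 
---+---------------------+---------+-------+------
1  | The Caves of Steel  | Asimov  | 187   | 48444
2  | The Silmarillion    | Tolkien | 748   | 35546
4  | The Handmaid's Tale | Atwood  | 308   | 34605
6  | Cat's Eye           | Atwood  | 640   | 33625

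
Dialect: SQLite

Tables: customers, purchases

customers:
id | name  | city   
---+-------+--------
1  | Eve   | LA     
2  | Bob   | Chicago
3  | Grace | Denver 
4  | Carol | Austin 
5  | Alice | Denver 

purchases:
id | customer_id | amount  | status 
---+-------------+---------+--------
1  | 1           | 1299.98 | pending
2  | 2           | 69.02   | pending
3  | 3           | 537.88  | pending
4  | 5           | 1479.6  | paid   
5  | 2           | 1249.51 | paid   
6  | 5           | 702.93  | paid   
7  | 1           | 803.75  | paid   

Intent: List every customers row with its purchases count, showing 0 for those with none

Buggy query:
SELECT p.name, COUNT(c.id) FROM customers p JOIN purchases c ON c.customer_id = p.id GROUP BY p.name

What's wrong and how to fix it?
Bug: An inner join excludes parents with zero children

Fix: Use LEFT JOIN so parents without children still appear (COUNT(c.id) gives 0)

Corrected query:
SELECT p.name, COUNT(c.id) FROM customers p LEFT JOIN purchases c ON c.customer_id = p.id GROUP BY p.name

Result:
name  | COUNT(c.id)
------+------------
Alice | 2          
Bob   | 2          
Carol | 0          
Eve   | 2          
Grace | 1          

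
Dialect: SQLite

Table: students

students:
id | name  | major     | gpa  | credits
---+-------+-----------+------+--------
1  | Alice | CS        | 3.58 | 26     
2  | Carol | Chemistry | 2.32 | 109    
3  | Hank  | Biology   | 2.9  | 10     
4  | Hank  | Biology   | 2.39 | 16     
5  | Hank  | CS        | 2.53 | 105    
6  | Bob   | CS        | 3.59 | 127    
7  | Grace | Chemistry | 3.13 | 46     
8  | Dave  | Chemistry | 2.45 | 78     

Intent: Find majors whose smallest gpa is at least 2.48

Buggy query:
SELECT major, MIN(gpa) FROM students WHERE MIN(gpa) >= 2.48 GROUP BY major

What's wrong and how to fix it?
Bug: MIN() in WHERE is a misuse of aggregate

Fix: Use HAVING for the per-group MIN condition

Corrected query:
SELECT major, MIN(gpa) FROM students GROUP BY major HAVING MIN(gpa) >= 2.48

Result:
major | MIN(gpa)
------+---------
CS    | 2.53    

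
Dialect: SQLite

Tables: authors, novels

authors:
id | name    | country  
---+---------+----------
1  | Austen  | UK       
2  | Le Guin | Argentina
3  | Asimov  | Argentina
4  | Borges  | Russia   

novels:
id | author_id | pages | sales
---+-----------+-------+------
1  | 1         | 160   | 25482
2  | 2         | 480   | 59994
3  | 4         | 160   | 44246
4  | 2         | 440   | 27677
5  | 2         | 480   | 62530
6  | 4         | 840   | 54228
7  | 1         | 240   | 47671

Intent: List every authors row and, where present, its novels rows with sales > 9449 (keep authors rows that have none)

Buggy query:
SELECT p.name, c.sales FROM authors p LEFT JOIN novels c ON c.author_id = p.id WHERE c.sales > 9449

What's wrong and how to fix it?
Bug: A WHERE condition on the right-hand table after LEFT JOIN drops unmatched parents

Fix: Put 'c.sales > 9449' in the JOIN's ON clause instead of WHERE

Corrected query:
SELECT p.name, c.sales FROM authors p LEFT JOIN novels c ON c.author_id = p.id AND c.sales > 9449

Result:
name    | sales
--------+------
Austen  | 25482
Austen  | 47671
Le Guin | 27677
Le Guin | 59994
Le Guin | 62530
Asimov  | NULL 
Borges  | 44246
Borges  | 54228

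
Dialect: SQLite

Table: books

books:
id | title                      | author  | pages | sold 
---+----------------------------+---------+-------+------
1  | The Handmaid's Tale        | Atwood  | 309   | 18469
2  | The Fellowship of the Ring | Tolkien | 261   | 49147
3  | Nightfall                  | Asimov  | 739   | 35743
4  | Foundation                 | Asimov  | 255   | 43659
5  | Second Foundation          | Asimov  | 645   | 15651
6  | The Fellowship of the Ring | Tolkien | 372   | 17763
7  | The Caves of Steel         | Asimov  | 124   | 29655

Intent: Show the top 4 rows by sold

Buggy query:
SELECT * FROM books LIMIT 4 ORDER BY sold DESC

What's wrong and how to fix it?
Bug: LIMIT must come after ORDER BY

Fix: Sort with ORDER BY, then apply LIMIT

Corrected query:
SELECT * FROM books ORDER BY sold DESC LIMIT 4

Result:
id | title                      | author  | pages | sold 
---+----------------------------+---------+-------+------
2  | The Fellowship of the Ring | Tolkien | 261   | 49147
4  | Foundation                 | Asimov  | 255   | 43659
3  | Nightfall                  | Asimov  | 739   | 35743
7  | The Caves of Steel         | Asimov  | 124   | 29655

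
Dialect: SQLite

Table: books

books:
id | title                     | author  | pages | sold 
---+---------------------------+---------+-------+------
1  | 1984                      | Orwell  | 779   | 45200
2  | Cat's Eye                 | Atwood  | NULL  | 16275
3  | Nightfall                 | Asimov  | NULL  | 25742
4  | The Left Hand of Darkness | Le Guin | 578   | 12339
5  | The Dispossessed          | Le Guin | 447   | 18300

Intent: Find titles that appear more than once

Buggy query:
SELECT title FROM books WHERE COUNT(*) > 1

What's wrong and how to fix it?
Bug: WHERE can't reference COUNT(*); aggregates are computed after WHERE

Fix: Group first, then use HAVING for the count condition

Corrected query:
SELECT title FROM books GROUP BY title HAVING COUNT(*) > 1

Result:
(no rows)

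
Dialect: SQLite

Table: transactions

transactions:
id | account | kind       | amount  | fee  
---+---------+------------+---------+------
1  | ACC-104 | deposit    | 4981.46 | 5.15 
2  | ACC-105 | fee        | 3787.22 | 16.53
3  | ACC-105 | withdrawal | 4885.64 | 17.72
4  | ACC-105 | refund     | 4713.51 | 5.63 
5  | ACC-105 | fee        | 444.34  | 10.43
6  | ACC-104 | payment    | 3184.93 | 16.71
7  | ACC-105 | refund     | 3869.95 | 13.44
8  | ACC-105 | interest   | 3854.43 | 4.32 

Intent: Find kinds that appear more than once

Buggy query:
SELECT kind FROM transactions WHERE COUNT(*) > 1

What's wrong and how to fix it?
Bug: COUNT(*) is an aggregate and cannot be used in WHERE

Fix: Group first, then use HAVING for the count condition

Corrected query:
SELECT kind FROM transactions GROUP BY kind HAVING COUNT(*) > 1

Result:
kind  
------
fee   
refund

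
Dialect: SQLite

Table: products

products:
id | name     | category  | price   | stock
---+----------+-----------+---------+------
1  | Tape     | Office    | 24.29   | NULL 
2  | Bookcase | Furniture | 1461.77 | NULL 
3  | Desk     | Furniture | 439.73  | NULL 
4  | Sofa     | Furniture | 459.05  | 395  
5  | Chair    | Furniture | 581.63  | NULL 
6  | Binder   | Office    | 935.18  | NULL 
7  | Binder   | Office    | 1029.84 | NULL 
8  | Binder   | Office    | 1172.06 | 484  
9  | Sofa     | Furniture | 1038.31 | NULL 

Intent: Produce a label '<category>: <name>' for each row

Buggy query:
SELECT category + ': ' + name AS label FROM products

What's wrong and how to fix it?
Bug: SQLite uses || for string concatenation; + coerces text to numbers (yielding 0)

Fix: Use the || operator for string concatenation

Corrected query:
SELECT category || ': ' || name AS label FROM products

Result:
label              
-------------------
Office: Tape       
Furniture: Bookcase
Furniture: Desk    
Furniture: Sofa    
Furniture: Chair   
Office: Binder     
Office: Binder     
Office: Binder     
Furniture: Sofa    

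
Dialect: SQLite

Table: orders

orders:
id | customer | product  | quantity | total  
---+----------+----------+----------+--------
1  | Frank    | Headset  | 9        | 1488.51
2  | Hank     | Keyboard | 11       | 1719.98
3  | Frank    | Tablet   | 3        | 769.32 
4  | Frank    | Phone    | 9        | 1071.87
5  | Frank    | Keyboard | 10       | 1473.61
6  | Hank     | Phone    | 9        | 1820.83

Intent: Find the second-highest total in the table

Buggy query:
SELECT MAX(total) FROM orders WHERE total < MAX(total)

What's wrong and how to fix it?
Bug: The inner MAX is an aggregate inside WHERE, which is not allowed

Fix: Compute the overall MAX in a subquery, then take MAX of rows below it

Corrected query:
SELECT MAX(total) FROM orders WHERE total < (SELECT MAX(total) FROM orders)

Result:
MAX(total)
----------
1719.98   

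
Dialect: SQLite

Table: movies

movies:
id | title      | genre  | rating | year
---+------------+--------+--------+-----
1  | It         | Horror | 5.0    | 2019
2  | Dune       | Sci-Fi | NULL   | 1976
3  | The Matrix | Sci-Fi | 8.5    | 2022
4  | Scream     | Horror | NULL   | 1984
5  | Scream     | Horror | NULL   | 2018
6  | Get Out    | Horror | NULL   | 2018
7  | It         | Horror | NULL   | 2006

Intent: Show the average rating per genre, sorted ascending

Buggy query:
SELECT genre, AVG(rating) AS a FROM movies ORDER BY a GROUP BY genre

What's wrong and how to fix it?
Bug: ORDER BY appears before GROUP BY; SQL clause order requires GROUP BY first

Fix: Reorder: SELECT … FROM … GROUP BY … ORDER BY …

Corrected query:
SELECT genre, AVG(rating) AS a FROM movies GROUP BY genre ORDER BY a

Result:
genre  | a  
-------+----
Horror | 5  
Sci-Fi | 8.5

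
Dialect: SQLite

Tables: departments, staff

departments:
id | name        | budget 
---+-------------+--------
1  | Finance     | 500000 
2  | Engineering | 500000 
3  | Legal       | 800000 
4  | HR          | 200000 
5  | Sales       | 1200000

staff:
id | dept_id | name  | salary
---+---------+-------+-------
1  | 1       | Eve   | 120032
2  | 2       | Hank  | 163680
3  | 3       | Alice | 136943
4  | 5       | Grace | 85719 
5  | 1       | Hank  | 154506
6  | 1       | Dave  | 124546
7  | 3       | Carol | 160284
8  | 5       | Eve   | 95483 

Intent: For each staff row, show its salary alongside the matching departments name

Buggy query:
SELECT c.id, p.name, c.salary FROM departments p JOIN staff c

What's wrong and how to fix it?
Bug: Missing join condition: each staff row is matched to all departments rows instead of just its own

Fix: Add ON c.dept_id = p.id to the JOIN

Corrected query:
SELECT c.id, p.name, c.salary FROM departments p JOIN staff c ON c.dept_id = p.id

Result:
id | name        | salary
---+-------------+-------
1  | Finance     | 120032
2  | Engineering | 163680
3  | Legal       | 136943
4  | Sales       | 85719 
5  | Finance     | 154506
6  | Finance     | 124546
7  | Legal       | 160284
8  | Sales       | 95483 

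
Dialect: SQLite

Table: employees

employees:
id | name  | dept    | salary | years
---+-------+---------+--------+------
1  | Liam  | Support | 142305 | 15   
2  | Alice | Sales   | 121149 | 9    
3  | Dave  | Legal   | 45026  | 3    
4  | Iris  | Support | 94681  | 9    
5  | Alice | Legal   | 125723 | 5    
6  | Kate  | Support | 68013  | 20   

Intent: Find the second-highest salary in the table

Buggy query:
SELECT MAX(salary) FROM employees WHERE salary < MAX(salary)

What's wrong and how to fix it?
Bug: MAX(salary) on the right of the comparison is an aggregate-in-WHERE error

Fix: Compute the overall MAX in a subquery, then take MAX of rows below it

Corrected query:
SELECT MAX(salary) FROM employees WHERE salary < (SELECT MAX(salary) FROM employees)

Result:
MAX(salary)
-----------
125723     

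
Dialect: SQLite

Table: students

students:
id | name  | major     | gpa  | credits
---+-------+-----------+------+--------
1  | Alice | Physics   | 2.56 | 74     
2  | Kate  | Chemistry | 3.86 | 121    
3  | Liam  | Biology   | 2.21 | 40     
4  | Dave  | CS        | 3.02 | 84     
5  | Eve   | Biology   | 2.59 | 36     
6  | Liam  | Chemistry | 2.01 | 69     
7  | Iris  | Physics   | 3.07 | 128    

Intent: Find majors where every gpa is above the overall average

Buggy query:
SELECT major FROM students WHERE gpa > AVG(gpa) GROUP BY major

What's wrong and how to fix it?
Bug: AVG() is an aggregate; it can't sit directly in WHERE

Fix: Compute the overall average in a scalar subquery and compare each group's MIN against it in HAVING

Corrected query:
SELECT major FROM students GROUP BY major HAVING MIN(gpa) > (SELECT AVG(gpa) FROM students)

Result:
major
-----
CS   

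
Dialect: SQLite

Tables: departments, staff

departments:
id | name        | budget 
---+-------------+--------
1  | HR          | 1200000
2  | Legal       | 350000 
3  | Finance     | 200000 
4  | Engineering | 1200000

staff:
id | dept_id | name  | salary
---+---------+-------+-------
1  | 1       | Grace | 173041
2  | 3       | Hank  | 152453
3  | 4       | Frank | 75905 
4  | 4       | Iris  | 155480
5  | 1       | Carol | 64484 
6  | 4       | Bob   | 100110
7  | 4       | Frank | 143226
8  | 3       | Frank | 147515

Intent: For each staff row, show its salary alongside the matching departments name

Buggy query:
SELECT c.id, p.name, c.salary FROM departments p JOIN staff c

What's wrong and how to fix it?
Bug: JOIN with no ON clause produces a cartesian product; every staff row pairs with every departments row

Fix: Add ON c.dept_id = p.id to the JOIN

Corrected query:
SELECT c.id, p.name, c.salary FROM departments p JOIN staff c ON c.dept_id = p.id

Result:
id | name        | salary
---+-------------+-------
1  | HR          | 173041
2  | Finance     | 152453
3  | Engineering | 75905 
4  | Engineering | 155480
5  | HR          | 64484 
6  | Engineering | 100110
7  | Engineering | 143226
8  | Finance     | 147515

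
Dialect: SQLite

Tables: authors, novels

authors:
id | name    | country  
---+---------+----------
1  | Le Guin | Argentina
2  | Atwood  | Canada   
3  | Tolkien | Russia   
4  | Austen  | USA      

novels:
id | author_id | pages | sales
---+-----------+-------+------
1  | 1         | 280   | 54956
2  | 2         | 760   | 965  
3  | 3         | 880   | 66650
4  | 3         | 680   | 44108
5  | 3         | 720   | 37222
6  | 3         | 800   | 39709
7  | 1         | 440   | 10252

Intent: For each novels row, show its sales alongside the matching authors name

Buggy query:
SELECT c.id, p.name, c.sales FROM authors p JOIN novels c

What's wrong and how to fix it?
Bug: Missing join condition: each novels row is matched to all authors rows instead of just its own

Fix: Add ON c.author_id = p.id to the JOIN

Corrected query:
SELECT c.id, p.name, c.sales FROM authors p JOIN novels c ON c.author_id = p.id

Result:
id | name    | sales
---+---------+------
1  | Le Guin | 54956
2  | Atwood  | 965  
3  | Tolkien | 66650
4  | Tolkien | 44108
5  | Tolkien | 37222
6  | Tolkien | 39709
7  | Le Guin | 10252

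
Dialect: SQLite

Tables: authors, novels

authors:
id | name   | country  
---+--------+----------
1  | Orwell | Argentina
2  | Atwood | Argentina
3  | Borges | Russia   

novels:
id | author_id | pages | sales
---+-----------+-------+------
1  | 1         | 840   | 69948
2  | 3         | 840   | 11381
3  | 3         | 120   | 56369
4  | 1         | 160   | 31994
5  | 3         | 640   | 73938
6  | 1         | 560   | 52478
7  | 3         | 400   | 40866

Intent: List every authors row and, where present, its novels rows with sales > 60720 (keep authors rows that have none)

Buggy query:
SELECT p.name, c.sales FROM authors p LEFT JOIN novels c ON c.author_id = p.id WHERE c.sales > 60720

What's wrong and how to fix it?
Bug: Filtering c.sales in WHERE discards the NULL rows produced by LEFT JOIN, turning it into an inner join

Fix: Move the right-table condition into the ON clause so unmatched parents are kept

Corrected query:
SELECT p.name, c.sales FROM authors p LEFT JOIN novels c ON c.author_id = p.id AND c.sales > 60720

Result:
name   | sales
-------+------
Orwell | 69948
Atwood | NULL 
Borges | 73938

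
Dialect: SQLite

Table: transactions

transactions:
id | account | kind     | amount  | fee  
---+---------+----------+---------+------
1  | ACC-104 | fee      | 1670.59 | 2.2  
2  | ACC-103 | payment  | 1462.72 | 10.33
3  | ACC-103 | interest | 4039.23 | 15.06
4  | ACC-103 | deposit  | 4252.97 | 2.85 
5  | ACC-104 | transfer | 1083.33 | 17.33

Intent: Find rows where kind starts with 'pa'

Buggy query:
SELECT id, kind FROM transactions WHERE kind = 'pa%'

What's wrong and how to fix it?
Bug: '=' compares the literal string including the % character; pattern matching needs LIKE

Fix: Replace '=' with LIKE so 'pa%' is treated as a pattern

Corrected query:
SELECT id, kind FROM transactions WHERE kind LIKE 'pa%'

Result:
id | kind   
---+--------
2  | payment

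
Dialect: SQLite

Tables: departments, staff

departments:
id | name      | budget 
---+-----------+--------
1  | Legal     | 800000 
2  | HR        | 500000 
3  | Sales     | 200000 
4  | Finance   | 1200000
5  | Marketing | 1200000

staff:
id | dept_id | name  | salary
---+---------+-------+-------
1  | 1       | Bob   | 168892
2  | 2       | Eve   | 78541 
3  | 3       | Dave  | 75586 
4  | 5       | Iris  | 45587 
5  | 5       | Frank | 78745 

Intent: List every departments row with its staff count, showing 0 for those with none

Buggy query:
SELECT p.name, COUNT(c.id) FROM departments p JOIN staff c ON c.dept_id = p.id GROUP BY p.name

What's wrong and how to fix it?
Bug: An inner join excludes parents with zero children

Fix: Use LEFT JOIN so parents without children still appear (COUNT(c.id) gives 0)

Corrected query:
SELECT p.name, COUNT(c.id) FROM departments p LEFT JOIN staff c ON c.dept_id = p.id GROUP BY p.name

Result:
name      | COUNT(c.id)
----------+------------
Finance   | 0          
HR        | 1          
Legal     | 1          
Marketing | 2          
Sales     | 1          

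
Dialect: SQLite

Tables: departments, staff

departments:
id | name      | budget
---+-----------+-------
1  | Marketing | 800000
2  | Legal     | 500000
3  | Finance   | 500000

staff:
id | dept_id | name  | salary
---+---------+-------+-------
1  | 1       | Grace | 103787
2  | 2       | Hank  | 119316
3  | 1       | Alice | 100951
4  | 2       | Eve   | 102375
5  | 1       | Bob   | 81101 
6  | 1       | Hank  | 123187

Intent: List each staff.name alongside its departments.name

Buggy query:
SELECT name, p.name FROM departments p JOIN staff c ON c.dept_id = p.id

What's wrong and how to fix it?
Bug: 'name' exists in both joined tables, so the database can't tell which one is meant

Fix: Qualify the column with its table alias (c.name)

Corrected query:
SELECT c.name, p.name FROM departments p JOIN staff c ON c.dept_id = p.id

Result:
name  | name     
------+----------
Grace | Marketing
Hank  | Legal    
Alice | Marketing
Eve   | Legal    
Bob   | Marketing
Hank  | Marketing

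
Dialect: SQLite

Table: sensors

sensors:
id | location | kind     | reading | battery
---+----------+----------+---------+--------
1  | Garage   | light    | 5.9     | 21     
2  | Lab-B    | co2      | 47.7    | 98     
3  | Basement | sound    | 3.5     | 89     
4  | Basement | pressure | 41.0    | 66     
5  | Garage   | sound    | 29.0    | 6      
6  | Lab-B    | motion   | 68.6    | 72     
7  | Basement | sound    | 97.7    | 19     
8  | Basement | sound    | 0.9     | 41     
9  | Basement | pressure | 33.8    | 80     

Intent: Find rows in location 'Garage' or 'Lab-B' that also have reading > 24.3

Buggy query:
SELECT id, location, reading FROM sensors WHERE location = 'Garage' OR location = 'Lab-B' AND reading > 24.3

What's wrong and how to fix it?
Bug: Without parentheses, AND is evaluated before OR, so the reading filter only applies to the 'Lab-B' branch

Fix: Group the OR with parentheses (or use IN), then AND the threshold

Corrected query:
SELECT id, location, reading FROM sensors WHERE (location = 'Garage' OR location = 'Lab-B') AND reading > 24.3

Result:
id | location | reading
---+----------+--------
2  | Lab-B    | 47.7   
5  | Garage   | 29     
6  | Lab-B    | 68.6   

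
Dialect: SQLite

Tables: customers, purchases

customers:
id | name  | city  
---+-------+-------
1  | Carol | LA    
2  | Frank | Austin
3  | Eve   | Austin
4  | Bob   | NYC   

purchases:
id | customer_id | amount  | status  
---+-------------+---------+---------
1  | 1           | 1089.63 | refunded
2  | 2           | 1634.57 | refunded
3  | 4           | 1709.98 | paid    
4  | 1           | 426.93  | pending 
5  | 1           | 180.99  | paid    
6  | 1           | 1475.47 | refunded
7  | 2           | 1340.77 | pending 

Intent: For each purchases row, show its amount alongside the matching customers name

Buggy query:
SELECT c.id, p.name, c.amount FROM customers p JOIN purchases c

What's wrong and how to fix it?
Bug: JOIN with no ON clause produces a cartesian product; every purchases row pairs with every customers row

Fix: Specify the join condition linking the foreign key to the parent id

Corrected query:
SELECT c.id, p.name, c.amount FROM customers p JOIN purchases c ON c.customer_id = p.id

Result:
id | name  | amount 
---+-------+--------
1  | Carol | 1089.63
2  | Frank | 1634.57
3  | Bob   | 1709.98
4  | Carol | 426.93 
5  | Carol | 180.99 
6  | Carol | 1475.47
7  | Frank | 1340.77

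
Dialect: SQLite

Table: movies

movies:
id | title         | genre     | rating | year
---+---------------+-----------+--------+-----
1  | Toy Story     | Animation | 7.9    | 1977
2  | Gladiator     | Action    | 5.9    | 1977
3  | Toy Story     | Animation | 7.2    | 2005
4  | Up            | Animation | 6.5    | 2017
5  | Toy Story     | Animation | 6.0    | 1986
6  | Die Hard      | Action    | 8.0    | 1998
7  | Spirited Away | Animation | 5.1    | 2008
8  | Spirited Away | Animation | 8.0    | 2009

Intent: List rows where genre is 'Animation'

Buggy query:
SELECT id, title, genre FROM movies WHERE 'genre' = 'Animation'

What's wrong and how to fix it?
Bug: 'genre' in single quotes is a string literal, not the column; the comparison is literal-vs-literal and never true

Fix: Reference the column as genre without single quotes

Corrected query:
SELECT id, title, genre FROM movies WHERE genre = 'Animation'

Result:
id | title         | genre    
---+---------------+----------
1  | Toy Story     | Animation
3  | Toy Story     | Animation
4  | Up            | Animation
5  | Toy Story     | Animation
7  | Spirited Away | Animation
8  | Spirited Away | Animation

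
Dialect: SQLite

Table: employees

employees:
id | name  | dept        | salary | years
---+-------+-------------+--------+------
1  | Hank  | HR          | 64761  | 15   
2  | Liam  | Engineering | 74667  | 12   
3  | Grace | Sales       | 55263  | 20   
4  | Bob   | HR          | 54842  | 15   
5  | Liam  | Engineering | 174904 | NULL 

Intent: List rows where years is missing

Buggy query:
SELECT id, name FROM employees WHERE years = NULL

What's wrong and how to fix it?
Bug: '= NULL' is always unknown in SQL three-valued logic, so no rows match

Fix: Use IS NULL to test for NULL

Corrected query:
SELECT id, name FROM employees WHERE years IS NULL

Result:
id | name
---+-----
5  | Liam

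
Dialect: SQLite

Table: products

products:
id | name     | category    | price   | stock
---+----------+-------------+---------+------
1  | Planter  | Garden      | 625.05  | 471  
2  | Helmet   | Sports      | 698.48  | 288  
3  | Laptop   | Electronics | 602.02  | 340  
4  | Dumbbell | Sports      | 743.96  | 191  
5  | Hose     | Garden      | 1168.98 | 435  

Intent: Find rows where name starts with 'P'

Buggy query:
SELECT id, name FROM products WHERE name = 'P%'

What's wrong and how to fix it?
Bug: '=' compares the literal string including the % character; pattern matching needs LIKE

Fix: Use LIKE for wildcard pattern matching

Corrected query:
SELECT id, name FROM products WHERE name LIKE 'P%'

Result:
id | name   
---+--------
1  | Planter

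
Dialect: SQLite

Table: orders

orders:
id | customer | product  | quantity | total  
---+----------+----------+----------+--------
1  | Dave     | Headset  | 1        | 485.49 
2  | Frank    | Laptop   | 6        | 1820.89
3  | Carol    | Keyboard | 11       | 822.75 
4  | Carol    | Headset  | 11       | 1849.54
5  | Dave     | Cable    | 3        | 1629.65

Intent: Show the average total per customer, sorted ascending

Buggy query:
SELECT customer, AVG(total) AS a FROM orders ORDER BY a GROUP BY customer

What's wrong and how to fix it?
Bug: ORDER BY appears before GROUP BY; SQL clause order requires GROUP BY first

Fix: Move ORDER BY to the end, after GROUP BY

Corrected query:
SELECT customer, AVG(total) AS a FROM orders GROUP BY customer ORDER BY a

Result:
customer | a       
---------+---------
Dave     | 1057.57 
Carol    | 1336.145
Frank    | 1820.89 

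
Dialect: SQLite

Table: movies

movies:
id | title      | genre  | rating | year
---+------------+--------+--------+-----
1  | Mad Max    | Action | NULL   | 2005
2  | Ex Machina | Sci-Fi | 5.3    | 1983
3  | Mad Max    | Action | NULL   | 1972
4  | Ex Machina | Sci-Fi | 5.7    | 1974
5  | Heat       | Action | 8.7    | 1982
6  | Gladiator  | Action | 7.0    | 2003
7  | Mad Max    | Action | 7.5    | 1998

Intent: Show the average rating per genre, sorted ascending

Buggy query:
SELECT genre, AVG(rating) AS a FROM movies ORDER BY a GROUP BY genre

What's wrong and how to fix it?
Bug: ORDER BY appears before GROUP BY; SQL clause order requires GROUP BY first

Fix: Move ORDER BY to the end, after GROUP BY

Corrected query:
SELECT genre, AVG(rating) AS a FROM movies GROUP BY genre ORDER BY a

Result:
genre  | a       
-------+---------
Sci-Fi | 5.5     
Action | 7.733333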